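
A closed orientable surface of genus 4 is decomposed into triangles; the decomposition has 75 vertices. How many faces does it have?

162

χ = 2 − 2·4 = -6, and every face is a triangle so 3F = 2E.
V − E + F = -6 with E = 3F/2 gives 75 − (3/2 − 1)·F = -6, so F = 162 and E = 243.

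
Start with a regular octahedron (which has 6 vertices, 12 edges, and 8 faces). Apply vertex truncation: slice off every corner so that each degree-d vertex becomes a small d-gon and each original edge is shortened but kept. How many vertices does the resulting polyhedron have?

24

Truncation replaces each original edge-end by a new vertex, so V′ = 2E = 24.
Each original edge survives, and each old vertex of degree d contributes d new edges; summing degrees gives Σd = 2E, so E′ = E + 2E = 3E = 36.
Each original face survives and each original vertex becomes one new face: F′ = F + V = 14.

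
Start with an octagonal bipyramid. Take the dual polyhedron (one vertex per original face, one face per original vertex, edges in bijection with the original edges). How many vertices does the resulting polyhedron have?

16

The base solid has V = 10, E = 24, F = 16.
The dual swaps V and F and preserves E: V′ = F = 16, E′ = E = 24, F′ = V = 10.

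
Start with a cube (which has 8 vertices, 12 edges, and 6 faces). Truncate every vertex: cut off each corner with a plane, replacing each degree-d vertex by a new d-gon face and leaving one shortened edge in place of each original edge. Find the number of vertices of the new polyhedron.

Truncation replaces each original edge-end by a new vertex, so V′ = 2E = 24.
Each original edge survives, and each old vertex of degree d contributes d new edges; summing degrees gives Σd = 2E, so E′ = E + 2E = 3E = 36.
Each original face survives and each original vertex becomes one new face: F′ = F + V = 14.

24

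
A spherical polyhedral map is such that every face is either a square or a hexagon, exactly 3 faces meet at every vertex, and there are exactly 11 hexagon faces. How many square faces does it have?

Let x be the number of squares; then F = 11 + x.
Edge–face incidences: 2E = 6·11 + 4·x = 66 + 4x.
Every vertex has degree 3, so 3V = 2E.
Euler: V − E + F = 2 ⇒ (2E)/3 − E + (11 + x) = 2.
Multiply by 6: 2·(2E) − 3·(2E) + 6·(11 + x) = 12, i.e. 66 + 6x − (66 + 4x) = 12.
Collecting terms: 2x = 12, so x = 6.
Then 2E = 66 + 4·6 = 90, so E = 45, V = 2E/3 = 30, F = 11 + 6 = 17.

6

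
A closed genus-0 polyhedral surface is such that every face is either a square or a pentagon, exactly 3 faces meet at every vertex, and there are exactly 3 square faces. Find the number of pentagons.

Let x be the number of pentagons; then F = 3 + x.
Edge–face incidences: 2E = 4·3 + 5·x = 12 + 5x.
Every vertex has degree 3, so 3V = 2E.
Euler: V − E + F = 2 ⇒ (2E)/3 − E + (3 + x) = 2.
Multiply by 6: 2·(2E) − 3·(2E) + 6·(3 + x) = 12, i.e. 18 + 6x − (12 + 5x) = 12.
Collecting terms: x + 6 = 12, so x = 6.
Then 2E = 12 + 5·6 = 42, so E = 21, V = 2E/3 = 14, F = 3 + 6 = 9.

6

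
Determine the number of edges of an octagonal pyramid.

A pyramid on an n-gon base has one n-gon and n triangles: V = 8 + 1 = 9, E = 2·8 = 16, F = 8 + 1 = 9.
Check: V − E + F = 9 − 16 + 9 = 2.

16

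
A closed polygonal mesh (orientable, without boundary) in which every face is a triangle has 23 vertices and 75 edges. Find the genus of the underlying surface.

2

Every face is a triangle and each edge borders two faces, so 3F = 2·75, giving F = 50.
χ = V − E + F = 23 − 75 + 50 = -2.
For a closed orientable surface χ = 2 − 2g, so g = (2 − (-2))/2 = 2.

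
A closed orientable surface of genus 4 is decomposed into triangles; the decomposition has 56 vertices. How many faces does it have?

χ = 2 − 2·4 = -6, and every face is a triangle so 3F = 2E.
V − E + F = -6 with E = 3F/2 gives 56 − (3/2 − 1)·F = -6, so F = 124 and E = 186.

124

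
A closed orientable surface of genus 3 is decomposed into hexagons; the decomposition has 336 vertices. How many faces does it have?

χ = 2 − 2·3 = -4, and every face is a hexagon so 6F = 2E.
V − E + F = -4 with E = 6F/2 gives 336 − (6/2 − 1)·F = -4, so F = 170 and E = 510.

170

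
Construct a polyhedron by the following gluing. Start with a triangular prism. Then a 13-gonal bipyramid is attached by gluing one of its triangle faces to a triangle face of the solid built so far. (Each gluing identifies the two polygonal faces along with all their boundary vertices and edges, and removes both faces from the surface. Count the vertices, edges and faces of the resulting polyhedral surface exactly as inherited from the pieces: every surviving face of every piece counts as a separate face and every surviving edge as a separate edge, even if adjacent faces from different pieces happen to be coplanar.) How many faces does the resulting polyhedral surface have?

29

A triangular prism: V=6, E=9, F=5.
Attach a 13-gonal bipyramid (V=15, E=39, F=26) along a 3-gon: merge 3 vertices and 3 edges, delete both glued faces → V=18, E=45, F=29.
Check: V − E + F = 18 − 45 + 29 = 2.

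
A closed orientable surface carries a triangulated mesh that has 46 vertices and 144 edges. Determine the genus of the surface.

2

Every face is a triangle and each edge borders two faces, so 3F = 2·144, giving F = 96.
χ = V − E + F = 46 − 144 + 96 = -2.
For a closed orientable surface χ = 2 − 2g, so g = (2 − (-2))/2 = 2.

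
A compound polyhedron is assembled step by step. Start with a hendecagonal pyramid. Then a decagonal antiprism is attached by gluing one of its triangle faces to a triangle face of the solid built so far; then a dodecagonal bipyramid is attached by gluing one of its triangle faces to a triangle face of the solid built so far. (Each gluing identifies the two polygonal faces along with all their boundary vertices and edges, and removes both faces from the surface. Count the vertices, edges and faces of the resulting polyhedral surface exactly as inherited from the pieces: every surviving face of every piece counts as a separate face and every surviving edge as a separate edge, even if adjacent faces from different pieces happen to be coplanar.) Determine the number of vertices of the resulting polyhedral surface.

A hendecagonal pyramid: V=12, E=22, F=12.
Attach a decagonal antiprism (V=20, E=40, F=22) along a 3-gon: merge 3 vertices and 3 edges, delete both glued faces → V=29, E=59, F=32.
Attach a dodecagonal bipyramid (V=14, E=36, F=24) along a 3-gon: merge 3 vertices and 3 edges, delete both glued faces → V=40, E=92, F=54.
Check: V − E + F = 40 − 92 + 54 = 2.

40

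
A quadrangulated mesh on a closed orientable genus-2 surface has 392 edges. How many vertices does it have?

194

χ = 2 − 2·2 = -2, and every face is a square so 4F = 2E.
F = 2E/4 = 196. Then V = -2 + E − F = -2 + 392 − 196 = 194.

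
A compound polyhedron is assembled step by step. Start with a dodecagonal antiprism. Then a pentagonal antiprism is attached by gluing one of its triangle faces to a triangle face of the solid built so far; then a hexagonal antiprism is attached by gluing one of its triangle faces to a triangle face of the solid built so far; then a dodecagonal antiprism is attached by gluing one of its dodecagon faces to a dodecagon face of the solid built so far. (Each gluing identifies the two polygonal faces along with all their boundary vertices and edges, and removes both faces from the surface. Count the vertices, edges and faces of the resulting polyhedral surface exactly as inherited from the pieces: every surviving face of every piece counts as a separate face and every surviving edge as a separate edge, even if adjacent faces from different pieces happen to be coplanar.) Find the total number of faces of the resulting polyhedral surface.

A dodecagonal antiprism: V=24, E=48, F=26.
Attach a pentagonal antiprism (V=10, E=20, F=12) along a 3-gon: merge 3 vertices and 3 edges, delete both glued faces → V=31, E=65, F=36.
Attach a hexagonal antiprism (V=12, E=24, F=14) along a 3-gon: merge 3 vertices and 3 edges, delete both glued faces → V=40, E=86, F=48.
Attach a dodecagonal antiprism (V=24, E=48, F=26) along a 12-gon: merge 12 vertices and 12 edges, delete both glued faces → V=52, E=122, F=72.
Check: V − E + F = 52 − 122 + 72 = 2.

72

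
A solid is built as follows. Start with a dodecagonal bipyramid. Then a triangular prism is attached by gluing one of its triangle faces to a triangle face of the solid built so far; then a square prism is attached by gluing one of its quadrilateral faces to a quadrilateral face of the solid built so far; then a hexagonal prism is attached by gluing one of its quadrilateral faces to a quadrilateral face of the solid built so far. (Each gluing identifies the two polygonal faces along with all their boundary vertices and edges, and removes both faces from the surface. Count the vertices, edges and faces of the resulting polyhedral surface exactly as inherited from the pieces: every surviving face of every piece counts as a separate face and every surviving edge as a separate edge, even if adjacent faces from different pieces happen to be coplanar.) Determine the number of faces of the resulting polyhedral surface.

A dodecagonal bipyramid: V=14, E=36, F=24.
Attach a triangular prism (V=6, E=9, F=5) along a 3-gon: merge 3 vertices and 3 edges, delete both glued faces → V=17, E=42, F=27.
Attach a square prism (V=8, E=12, F=6) along a 4-gon: merge 4 vertices and 4 edges, delete both glued faces → V=21, E=50, F=31.
Attach a hexagonal prism (V=12, E=18, F=8) along a 4-gon: merge 4 vertices and 4 edges, delete both glued faces → V=29, E=64, F=37.
Check: V − E + F = 29 − 64 + 37 = 2.

37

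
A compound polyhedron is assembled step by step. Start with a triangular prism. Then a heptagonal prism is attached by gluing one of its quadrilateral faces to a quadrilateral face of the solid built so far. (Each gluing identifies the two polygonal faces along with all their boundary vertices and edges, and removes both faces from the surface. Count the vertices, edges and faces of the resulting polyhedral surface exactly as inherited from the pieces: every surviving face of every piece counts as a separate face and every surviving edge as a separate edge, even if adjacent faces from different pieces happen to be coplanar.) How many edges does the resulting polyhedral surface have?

A triangular prism: V=6, E=9, F=5.
Attach a heptagonal prism (V=14, E=21, F=9) along a 4-gon: merge 4 vertices and 4 edges, delete both glued faces → V=16, E=26, F=12.
Check: V − E + F = 16 − 26 + 12 = 2.

26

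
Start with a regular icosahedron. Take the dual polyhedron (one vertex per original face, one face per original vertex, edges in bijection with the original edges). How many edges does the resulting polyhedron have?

30

The base solid has V = 12, E = 30, F = 20.
The dual swaps V and F and preserves E: V′ = F = 20, E′ = E = 30, F′ = V = 12.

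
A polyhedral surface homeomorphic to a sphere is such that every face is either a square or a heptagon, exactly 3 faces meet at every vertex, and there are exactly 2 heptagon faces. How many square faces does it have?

7

Let x be the number of squares; then F = 2 + x.
Edge–face incidences: 2E = 7·2 + 4·x = 14 + 4x.
Every vertex has degree 3, so 3V = 2E.
Euler: V − E + F = 2 ⇒ (2E)/3 − E + (2 + x) = 2.
Multiply by 6: 2·(2E) − 3·(2E) + 6·(2 + x) = 12, i.e. 12 + 6x − (14 + 4x) = 12.
Collecting terms: 2x − 2 = 12, so 2x = 14, so x = 7.
Then 2E = 14 + 4·7 = 42, so E = 21, V = 2E/3 = 14, F = 2 + 7 = 9.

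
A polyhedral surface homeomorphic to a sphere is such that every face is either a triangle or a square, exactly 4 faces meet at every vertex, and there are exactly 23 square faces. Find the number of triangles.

8

Let x be the number of triangles; then F = 23 + x.
Edge–face incidences: 2E = 4·23 + 3·x = 92 + 3x.
Every vertex has degree 4, so 4V = 2E.
Euler: V − E + F = 2 ⇒ (2E)/4 − E + (23 + x) = 2.
Multiply by 8: 2·(2E) − 4·(2E) + 8·(23 + x) = 16, i.e. 184 + 8x − 2·(92 + 3x) = 16.
Collecting terms: 2x = 16, so x = 8.
Then 2E = 92 + 3·8 = 116, so E = 58, V = 2E/4 = 29, F = 23 + 8 = 31.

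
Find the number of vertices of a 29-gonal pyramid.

A pyramid on an n-gon base has one n-gon and n triangles: V = 29 + 1 = 30, E = 2·29 = 58, F = 29 + 1 = 30.

30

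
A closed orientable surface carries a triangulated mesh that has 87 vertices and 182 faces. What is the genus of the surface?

Every face is a triangle, so 2E = 3·182 = 546, giving E = 273.
χ = V − E + F = 87 − 273 + 182 = -4.
For a closed orientable surface χ = 2 − 2g, so g = (2 − (-4))/2 = 3.

3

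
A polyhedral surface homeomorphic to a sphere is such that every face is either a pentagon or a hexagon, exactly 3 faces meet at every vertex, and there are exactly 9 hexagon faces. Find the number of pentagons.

12

Let x be the number of pentagons; then F = 9 + x.
Edge–face incidences: 2E = 6·9 + 5·x = 54 + 5x.
Every vertex has degree 3, so 3V = 2E.
Euler: V − E + F = 2 ⇒ (2E)/3 − E + (9 + x) = 2.
Multiply by 6: 2·(2E) − 3·(2E) + 6·(9 + x) = 12, i.e. 54 + 6x − (54 + 5x) = 12.
Collecting terms: x = 12.
Then 2E = 54 + 5·12 = 114, so E = 57, V = 2E/3 = 38, F = 9 + 12 = 21.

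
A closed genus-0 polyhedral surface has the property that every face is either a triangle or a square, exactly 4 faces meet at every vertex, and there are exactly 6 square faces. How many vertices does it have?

12

Let x be the number of triangles; then F = 6 + x.
Edge–face incidences: 2E = 4·6 + 3·x = 24 + 3x.
Every vertex has degree 4, so 4V = 2E.
Euler: V − E + F = 2 ⇒ (2E)/4 − E + (6 + x) = 2.
Multiply by 8: 2·(2E) − 4·(2E) + 8·(6 + x) = 16, i.e. 48 + 8x − 2·(24 + 3x) = 16.
Collecting terms: 2x = 16, so x = 8.
Then 2E = 24 + 3·8 = 48, so E = 24, V = 2E/4 = 12, F = 6 + 8 = 14.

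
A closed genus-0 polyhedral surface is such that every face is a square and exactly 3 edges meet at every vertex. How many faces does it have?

Each face has 4 edges and each edge borders two faces, so 2E = 4F.
Each vertex has degree 3, so 3V = 2E and hence V = 4F/3.
Euler: V − E + F = 2 ⇒ (4F/3) − (4F/2) + F = 2.
Multiply by 6: (8 − 12 + 6)F = 12, i.e. 2F = 12.
So F = 6, E = 4·6/2 = 12, V = 4·6/3 = 8.

6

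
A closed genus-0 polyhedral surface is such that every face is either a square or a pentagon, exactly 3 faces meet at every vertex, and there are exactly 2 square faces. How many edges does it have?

24

Let x be the number of pentagons; then F = 2 + x.
Edge–face incidences: 2E = 4·2 + 5·x = 8 + 5x.
Every vertex has degree 3, so 3V = 2E.
Euler: V − E + F = 2 ⇒ (2E)/3 − E + (2 + x) = 2.
Multiply by 6: 2·(2E) − 3·(2E) + 6·(2 + x) = 12, i.e. 12 + 6x − (8 + 5x) = 12.
Collecting terms: x + 4 = 12, so x = 8.
Then 2E = 8 + 5·8 = 48, so E = 24, V = 2E/3 = 16, F = 2 + 8 = 10.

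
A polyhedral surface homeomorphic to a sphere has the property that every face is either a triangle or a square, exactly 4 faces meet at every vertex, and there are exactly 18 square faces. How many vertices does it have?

24

Let x be the number of triangles; then F = 18 + x.
Edge–face incidences: 2E = 4·18 + 3·x = 72 + 3x.
Every vertex has degree 4, so 4V = 2E.
Euler: V − E + F = 2 ⇒ (2E)/4 − E + (18 + x) = 2.
Multiply by 8: 2·(2E) − 4·(2E) + 8·(18 + x) = 16, i.e. 144 + 8x − 2·(72 + 3x) = 16.
Collecting terms: 2x = 16, so x = 8.
Then 2E = 72 + 3·8 = 96, so E = 48, V = 2E/4 = 24, F = 18 + 8 = 26.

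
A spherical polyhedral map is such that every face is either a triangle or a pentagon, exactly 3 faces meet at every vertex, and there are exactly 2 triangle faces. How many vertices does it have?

12

Let x be the number of pentagons; then F = 2 + x.
Edge–face incidences: 2E = 3·2 + 5·x = 6 + 5x.
Every vertex has degree 3, so 3V = 2E.
Euler: V − E + F = 2 ⇒ (2E)/3 − E + (2 + x) = 2.
Multiply by 6: 2·(2E) − 3·(2E) + 6·(2 + x) = 12, i.e. 12 + 6x − (6 + 5x) = 12.
Collecting terms: x + 6 = 12, so x = 6.
Then 2E = 6 + 5·6 = 36, so E = 18, V = 2E/3 = 12, F = 2 + 6 = 8.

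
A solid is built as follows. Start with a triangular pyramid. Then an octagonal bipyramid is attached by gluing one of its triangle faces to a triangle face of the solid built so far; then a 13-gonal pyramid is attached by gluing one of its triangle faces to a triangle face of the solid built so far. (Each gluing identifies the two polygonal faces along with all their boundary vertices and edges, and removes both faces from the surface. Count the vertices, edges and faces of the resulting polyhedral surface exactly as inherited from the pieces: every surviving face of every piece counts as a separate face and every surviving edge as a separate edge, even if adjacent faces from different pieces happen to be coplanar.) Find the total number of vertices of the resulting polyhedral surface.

A triangular pyramid: V=4, E=6, F=4.
Attach an octagonal bipyramid (V=10, E=24, F=16) along a 3-gon: merge 3 vertices and 3 edges, delete both glued faces → V=11, E=27, F=18.
Attach a 13-gonal pyramid (V=14, E=26, F=14) along a 3-gon: merge 3 vertices and 3 edges, delete both glued faces → V=22, E=50, F=30.
Check: V − E + F = 22 − 50 + 30 = 2.

22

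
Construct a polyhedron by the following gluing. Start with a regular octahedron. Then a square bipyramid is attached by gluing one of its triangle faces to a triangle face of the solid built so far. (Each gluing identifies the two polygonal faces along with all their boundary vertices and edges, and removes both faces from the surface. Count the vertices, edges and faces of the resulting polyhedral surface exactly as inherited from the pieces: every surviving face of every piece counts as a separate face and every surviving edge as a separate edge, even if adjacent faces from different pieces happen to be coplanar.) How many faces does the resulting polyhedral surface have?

A regular octahedron: V=6, E=12, F=8.
Attach a square bipyramid (V=6, E=12, F=8) along a 3-gon: merge 3 vertices and 3 edges, delete both glued faces → V=9, E=21, F=14.
Check: V − E + F = 9 − 21 + 14 = 2.

14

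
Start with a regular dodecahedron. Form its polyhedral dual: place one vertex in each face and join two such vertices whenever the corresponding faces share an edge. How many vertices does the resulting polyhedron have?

The base solid has V = 20, E = 30, F = 12.
The dual swaps V and F and preserves E: V′ = F = 12, E′ = E = 30, F′ = V = 20.

12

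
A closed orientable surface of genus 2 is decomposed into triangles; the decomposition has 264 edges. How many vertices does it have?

χ = 2 − 2·2 = -2, and every face is a triangle so 3F = 2E.
F = 2E/3 = 176. Then V = -2 + E − F = -2 + 264 − 176 = 86.

86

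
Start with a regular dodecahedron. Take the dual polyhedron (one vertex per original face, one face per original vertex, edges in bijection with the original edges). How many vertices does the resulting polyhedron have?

12

The base solid has V = 20, E = 30, F = 12.
The dual swaps V and F and preserves E: V′ = F = 12, E′ = E = 30, F′ = V = 20.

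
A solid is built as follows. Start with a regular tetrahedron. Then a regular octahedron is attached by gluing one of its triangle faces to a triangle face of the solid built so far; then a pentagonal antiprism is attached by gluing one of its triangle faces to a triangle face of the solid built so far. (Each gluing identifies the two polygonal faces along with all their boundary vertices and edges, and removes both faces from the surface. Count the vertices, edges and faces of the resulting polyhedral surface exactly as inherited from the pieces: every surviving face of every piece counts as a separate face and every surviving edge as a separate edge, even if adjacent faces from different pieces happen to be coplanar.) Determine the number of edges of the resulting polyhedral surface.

A regular tetrahedron: V=4, E=6, F=4.
Attach a regular octahedron (V=6, E=12, F=8) along a 3-gon: merge 3 vertices and 3 edges, delete both glued faces → V=7, E=15, F=10.
Attach a pentagonal antiprism (V=10, E=20, F=12) along a 3-gon: merge 3 vertices and 3 edges, delete both glued faces → V=14, E=32, F=20.
Check: V − E + F = 14 − 32 + 20 = 2.

32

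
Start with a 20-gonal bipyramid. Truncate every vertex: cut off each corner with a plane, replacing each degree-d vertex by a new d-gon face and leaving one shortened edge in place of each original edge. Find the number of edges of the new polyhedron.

180

The base solid has V = 22, E = 60, F = 40.
Truncation replaces each original edge-end by a new vertex, so V′ = 2E = 120.
Each original edge survives, and each old vertex of degree d contributes d new edges; summing degrees gives Σd = 2E, so E′ = E + 2E = 3E = 180.
Each original face survives and each original vertex becomes one new face: F′ = F + V = 62.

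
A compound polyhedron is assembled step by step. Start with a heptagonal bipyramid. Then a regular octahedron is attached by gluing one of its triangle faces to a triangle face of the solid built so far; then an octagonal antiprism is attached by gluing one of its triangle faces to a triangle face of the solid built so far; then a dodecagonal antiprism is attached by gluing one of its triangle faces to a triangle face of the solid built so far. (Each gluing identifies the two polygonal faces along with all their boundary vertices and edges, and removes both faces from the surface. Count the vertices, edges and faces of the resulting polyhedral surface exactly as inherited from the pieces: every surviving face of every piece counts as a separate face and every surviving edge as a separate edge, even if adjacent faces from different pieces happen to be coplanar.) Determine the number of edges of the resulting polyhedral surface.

A heptagonal bipyramid: V=9, E=21, F=14.
Attach a regular octahedron (V=6, E=12, F=8) along a 3-gon: merge 3 vertices and 3 edges, delete both glued faces → V=12, E=30, F=20.
Attach an octagonal antiprism (V=16, E=32, F=18) along a 3-gon: merge 3 vertices and 3 edges, delete both glued faces → V=25, E=59, F=36.
Attach a dodecagonal antiprism (V=24, E=48, F=26) along a 3-gon: merge 3 vertices and 3 edges, delete both glued faces → V=46, E=104, F=60.
Check: V − E + F = 46 − 104 + 60 = 2.

104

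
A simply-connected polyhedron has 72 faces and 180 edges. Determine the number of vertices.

Here V − E + F = 2.
V = 2 + E − F = 2 + 180 − 72 = 110.

110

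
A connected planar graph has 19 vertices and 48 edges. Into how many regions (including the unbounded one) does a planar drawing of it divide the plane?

31

Euler's formula for a connected plane graph: V − E + F = 2, so F = 2 − 19 + 48 = 31.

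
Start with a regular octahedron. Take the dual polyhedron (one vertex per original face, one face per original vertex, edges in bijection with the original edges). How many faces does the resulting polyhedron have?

The base solid has V = 6, E = 12, F = 8.
The dual swaps V and F and preserves E: V′ = F = 8, E′ = E = 12, F′ = V = 6.

6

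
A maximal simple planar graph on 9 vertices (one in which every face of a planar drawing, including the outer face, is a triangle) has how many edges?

21

In a plane triangulation 3F = 2E and V − E + F = 2, so E = 3V − 6 = 3·9 − 6 = 21.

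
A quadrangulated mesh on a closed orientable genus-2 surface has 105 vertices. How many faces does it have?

107

χ = 2 − 2·2 = -2, and every face is a square so 4F = 2E.
V − E + F = -2 with E = 4F/2 gives 105 − (4/2 − 1)·F = -2, so F = 107 and E = 214.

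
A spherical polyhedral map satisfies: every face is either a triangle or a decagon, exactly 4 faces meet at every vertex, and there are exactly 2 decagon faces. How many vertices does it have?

Let x be the number of triangles; then F = 2 + x.
Edge–face incidences: 2E = 10·2 + 3·x = 20 + 3x.
Every vertex has degree 4, so 4V = 2E.
Euler: V − E + F = 2 ⇒ (2E)/4 − E + (2 + x) = 2.
Multiply by 8: 2·(2E) − 4·(2E) + 8·(2 + x) = 16, i.e. 16 + 8x − 2·(20 + 3x) = 16.
Collecting terms: 2x − 24 = 16, so 2x = 40, so x = 20.
Then 2E = 20 + 3·20 = 80, so E = 40, V = 2E/4 = 20, F = 2 + 20 = 22.

20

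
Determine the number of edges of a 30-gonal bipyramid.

90

A bipyramid over an n-gon has 2n triangular faces and n + 2 vertices: V = 30 + 2 = 32, E = 3·30 = 90, F = 2·30 = 60.
Check: V − E + F = 32 − 90 + 60 = 2.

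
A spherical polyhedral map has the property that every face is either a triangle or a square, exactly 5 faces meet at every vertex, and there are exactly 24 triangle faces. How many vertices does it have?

16

Let x be the number of squares; then F = 24 + x.
Edge–face incidences: 2E = 3·24 + 4·x = 72 + 4x.
Every vertex has degree 5, so 5V = 2E.
Euler: V − E + F = 2 ⇒ (2E)/5 − E + (24 + x) = 2.
Multiply by 10: 2·(2E) − 5·(2E) + 10·(24 + x) = 20, i.e. 240 + 10x − 3·(72 + 4x) = 20.
Collecting terms: −2x + 24 = 20, so −2x = −4, so x = 2.
Then 2E = 72 + 4·2 = 80, so E = 40, V = 2E/5 = 16, F = 24 + 2 = 26.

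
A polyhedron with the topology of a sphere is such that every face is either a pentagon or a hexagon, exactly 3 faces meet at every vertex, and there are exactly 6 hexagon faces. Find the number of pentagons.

Let x be the number of pentagons; then F = 6 + x.
Edge–face incidences: 2E = 6·6 + 5·x = 36 + 5x.
Every vertex has degree 3, so 3V = 2E.
Euler: V − E + F = 2 ⇒ (2E)/3 − E + (6 + x) = 2.
Multiply by 6: 2·(2E) − 3·(2E) + 6·(6 + x) = 12, i.e. 36 + 6x − (36 + 5x) = 12.
Collecting terms: x = 12.
Then 2E = 36 + 5·12 = 96, so E = 48, V = 2E/3 = 32, F = 6 + 12 = 18.

12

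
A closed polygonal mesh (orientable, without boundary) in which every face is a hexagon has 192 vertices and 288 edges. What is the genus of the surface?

1

Every face is a hexagon and each edge borders two faces, so 6F = 2·288, giving F = 96.
χ = V − E + F = 192 − 288 + 96 = 0.
For a closed orientable surface χ = 2 − 2g, so g = (2 − (0))/2 = 1.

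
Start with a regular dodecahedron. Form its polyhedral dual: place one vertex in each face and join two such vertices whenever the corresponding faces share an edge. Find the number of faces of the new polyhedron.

20

The base solid has V = 20, E = 30, F = 12.
The dual swaps V and F and preserves E: V′ = F = 12, E′ = E = 30, F′ = V = 20.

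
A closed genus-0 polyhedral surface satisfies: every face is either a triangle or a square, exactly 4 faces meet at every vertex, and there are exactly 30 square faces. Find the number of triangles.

8

Let x be the number of triangles; then F = 30 + x.
Edge–face incidences: 2E = 4·30 + 3·x = 120 + 3x.
Every vertex has degree 4, so 4V = 2E.
Euler: V − E + F = 2 ⇒ (2E)/4 − E + (30 + x) = 2.
Multiply by 8: 2·(2E) − 4·(2E) + 8·(30 + x) = 16, i.e. 240 + 8x − 2·(120 + 3x) = 16.
Collecting terms: 2x = 16, so x = 8.
Then 2E = 120 + 3·8 = 144, so E = 72, V = 2E/4 = 36, F = 30 + 8 = 38.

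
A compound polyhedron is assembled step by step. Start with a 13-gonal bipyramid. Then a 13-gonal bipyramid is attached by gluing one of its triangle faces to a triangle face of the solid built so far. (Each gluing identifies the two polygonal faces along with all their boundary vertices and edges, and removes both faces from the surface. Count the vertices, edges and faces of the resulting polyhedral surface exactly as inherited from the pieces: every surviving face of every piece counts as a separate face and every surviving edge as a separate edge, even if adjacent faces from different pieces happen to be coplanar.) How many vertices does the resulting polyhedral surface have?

A 13-gonal bipyramid: V=15, E=39, F=26.
Attach a 13-gonal bipyramid (V=15, E=39, F=26) along a 3-gon: merge 3 vertices and 3 edges, delete both glued faces → V=27, E=75, F=50.
Check: V − E + F = 27 − 75 + 50 = 2.

27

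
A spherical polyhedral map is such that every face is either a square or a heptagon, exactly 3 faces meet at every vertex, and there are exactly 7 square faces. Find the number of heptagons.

2

Let x be the number of heptagons; then F = 7 + x.
Edge–face incidences: 2E = 4·7 + 7·x = 28 + 7x.
Every vertex has degree 3, so 3V = 2E.
Euler: V − E + F = 2 ⇒ (2E)/3 − E + (7 + x) = 2.
Multiply by 6: 2·(2E) − 3·(2E) + 6·(7 + x) = 12, i.e. 42 + 6x − (28 + 7x) = 12.
Collecting terms: −x + 14 = 12, so −x = −2, so x = 2.
Then 2E = 28 + 7·2 = 42, so E = 21, V = 2E/3 = 14, F = 7 + 2 = 9.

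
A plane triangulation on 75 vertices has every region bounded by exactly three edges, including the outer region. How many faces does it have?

In a plane triangulation 3F = 2E and V − E + F = 2, so F = 2V − 4 = 2·75 − 4 = 146.

146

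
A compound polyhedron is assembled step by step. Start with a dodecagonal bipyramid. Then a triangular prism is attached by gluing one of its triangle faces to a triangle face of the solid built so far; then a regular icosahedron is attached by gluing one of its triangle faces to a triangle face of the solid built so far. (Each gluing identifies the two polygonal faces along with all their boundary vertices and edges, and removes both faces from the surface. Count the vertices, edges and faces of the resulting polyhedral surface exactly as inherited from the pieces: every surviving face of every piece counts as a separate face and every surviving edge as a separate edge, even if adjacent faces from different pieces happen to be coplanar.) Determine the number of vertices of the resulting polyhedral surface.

A dodecagonal bipyramid: V=14, E=36, F=24.
Attach a triangular prism (V=6, E=9, F=5) along a 3-gon: merge 3 vertices and 3 edges, delete both glued faces → V=17, E=42, F=27.
Attach a regular icosahedron (V=12, E=30, F=20) along a 3-gon: merge 3 vertices and 3 edges, delete both glued faces → V=26, E=69, F=45.
Check: V − E + F = 26 − 69 + 45 = 2.

26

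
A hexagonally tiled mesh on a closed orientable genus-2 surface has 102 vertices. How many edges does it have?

χ = 2 − 2·2 = -2, and every face is a hexagon so 6F = 2E.
V − E + F = -2 with E = 6F/2 gives 102 − (6/2 − 1)·F = -2, so F = 52 and E = 156.

156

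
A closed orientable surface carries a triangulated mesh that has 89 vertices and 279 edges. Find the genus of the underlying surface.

3

Every face is a triangle and each edge borders two faces, so 3F = 2·279, giving F = 186.
χ = V − E + F = 89 − 279 + 186 = -4.
For a closed orientable surface χ = 2 − 2g, so g = (2 − (-4))/2 = 3.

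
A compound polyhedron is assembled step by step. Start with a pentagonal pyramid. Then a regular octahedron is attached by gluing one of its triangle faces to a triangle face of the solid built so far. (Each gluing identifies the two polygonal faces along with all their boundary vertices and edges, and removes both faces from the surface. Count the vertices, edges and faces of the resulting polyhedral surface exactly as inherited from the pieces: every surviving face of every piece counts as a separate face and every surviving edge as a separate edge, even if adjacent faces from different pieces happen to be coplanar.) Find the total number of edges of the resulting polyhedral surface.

19

A pentagonal pyramid: V=6, E=10, F=6.
Attach a regular octahedron (V=6, E=12, F=8) along a 3-gon: merge 3 vertices and 3 edges, delete both glued faces → V=9, E=19, F=12.
Check: V − E + F = 9 − 19 + 12 = 2.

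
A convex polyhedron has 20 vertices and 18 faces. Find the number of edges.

Here V − E + F = 2.
E = V + F − (2) = 20 + 18 − (2) = 36.

36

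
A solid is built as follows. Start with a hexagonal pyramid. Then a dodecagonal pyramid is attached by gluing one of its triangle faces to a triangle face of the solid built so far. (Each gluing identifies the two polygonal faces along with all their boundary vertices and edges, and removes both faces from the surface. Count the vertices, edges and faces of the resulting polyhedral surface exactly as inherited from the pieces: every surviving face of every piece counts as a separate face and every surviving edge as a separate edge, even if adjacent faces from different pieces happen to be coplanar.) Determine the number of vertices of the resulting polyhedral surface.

A hexagonal pyramid: V=7, E=12, F=7.
Attach a dodecagonal pyramid (V=13, E=24, F=13) along a 3-gon: merge 3 vertices and 3 edges, delete both glued faces → V=17, E=33, F=18.
Check: V − E + F = 17 − 33 + 18 = 2.

17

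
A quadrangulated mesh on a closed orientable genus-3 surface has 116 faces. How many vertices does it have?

112

χ = 2 − 2·3 = -4, and every face is a square so 4F = 2E.
E = 4·116/2 = 232. Then V = -4 + E − F = -4 + 232 − 116 = 112.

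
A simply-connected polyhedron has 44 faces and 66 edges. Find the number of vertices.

24

Here V − E + F = 2.
V = 2 + E − F = 2 + 66 − 44 = 24.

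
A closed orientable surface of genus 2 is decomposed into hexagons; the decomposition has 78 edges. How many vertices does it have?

50

χ = 2 − 2·2 = -2, and every face is a hexagon so 6F = 2E.
F = 2E/6 = 26. Then V = -2 + E − F = -2 + 78 − 26 = 50.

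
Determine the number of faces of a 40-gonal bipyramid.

80

A bipyramid over an n-gon has 2n triangular faces and n + 2 vertices: V = 40 + 2 = 42, E = 3·40 = 120, F = 2·40 = 80.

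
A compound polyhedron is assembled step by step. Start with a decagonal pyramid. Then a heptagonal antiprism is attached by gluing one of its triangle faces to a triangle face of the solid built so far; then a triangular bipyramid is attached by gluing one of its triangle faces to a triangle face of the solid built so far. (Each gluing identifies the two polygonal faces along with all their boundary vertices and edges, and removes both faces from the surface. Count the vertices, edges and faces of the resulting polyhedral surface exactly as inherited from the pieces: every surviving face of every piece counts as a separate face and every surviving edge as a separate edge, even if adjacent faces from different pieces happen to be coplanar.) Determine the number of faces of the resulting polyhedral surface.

A decagonal pyramid: V=11, E=20, F=11.
Attach a heptagonal antiprism (V=14, E=28, F=16) along a 3-gon: merge 3 vertices and 3 edges, delete both glued faces → V=22, E=45, F=25.
Attach a triangular bipyramid (V=5, E=9, F=6) along a 3-gon: merge 3 vertices and 3 edges, delete both glued faces → V=24, E=51, F=29.
Check: V − E + F = 24 − 51 + 29 = 2.

29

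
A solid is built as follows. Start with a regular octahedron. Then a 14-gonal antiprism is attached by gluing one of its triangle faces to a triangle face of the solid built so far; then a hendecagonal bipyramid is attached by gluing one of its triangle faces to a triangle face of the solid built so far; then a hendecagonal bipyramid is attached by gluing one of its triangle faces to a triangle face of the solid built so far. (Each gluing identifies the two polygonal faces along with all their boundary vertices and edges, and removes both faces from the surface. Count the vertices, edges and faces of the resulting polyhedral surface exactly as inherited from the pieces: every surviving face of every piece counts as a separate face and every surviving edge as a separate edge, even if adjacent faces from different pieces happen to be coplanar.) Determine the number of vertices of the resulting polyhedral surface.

A regular octahedron: V=6, E=12, F=8.
Attach a 14-gonal antiprism (V=28, E=56, F=30) along a 3-gon: merge 3 vertices and 3 edges, delete both glued faces → V=31, E=65, F=36.
Attach a hendecagonal bipyramid (V=13, E=33, F=22) along a 3-gon: merge 3 vertices and 3 edges, delete both glued faces → V=41, E=95, F=56.
Attach a hendecagonal bipyramid (V=13, E=33, F=22) along a 3-gon: merge 3 vertices and 3 edges, delete both glued faces → V=51, E=125, F=76.
Check: V − E + F = 51 − 125 + 76 = 2.

51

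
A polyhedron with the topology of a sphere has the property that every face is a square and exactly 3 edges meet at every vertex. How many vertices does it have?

8

Each face has 4 edges and each edge borders two faces, so 2E = 4F.
Each vertex has degree 3, so 3V = 2E and hence V = 4F/3.
Euler: V − E + F = 2 ⇒ (4F/3) − (4F/2) + F = 2.
Multiply by 6: (8 − 12 + 6)F = 12, i.e. 2F = 12.
So F = 6, E = 4·6/2 = 12, V = 4·6/3 = 8.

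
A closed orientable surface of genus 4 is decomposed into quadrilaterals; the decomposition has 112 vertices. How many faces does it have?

118

χ = 2 − 2·4 = -6, and every face is a square so 4F = 2E.
V − E + F = -6 with E = 4F/2 gives 112 − (4/2 − 1)·F = -6, so F = 118 and E = 236.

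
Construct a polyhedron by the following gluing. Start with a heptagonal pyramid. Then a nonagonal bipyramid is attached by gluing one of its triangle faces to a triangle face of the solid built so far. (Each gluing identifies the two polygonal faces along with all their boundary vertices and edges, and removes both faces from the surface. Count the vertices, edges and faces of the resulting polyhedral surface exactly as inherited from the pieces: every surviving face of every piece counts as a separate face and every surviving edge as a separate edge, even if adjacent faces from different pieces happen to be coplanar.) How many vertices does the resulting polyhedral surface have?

A heptagonal pyramid: V=8, E=14, F=8.
Attach a nonagonal bipyramid (V=11, E=27, F=18) along a 3-gon: merge 3 vertices and 3 edges, delete both glued faces → V=16, E=38, F=24.
Check: V − E + F = 16 − 38 + 24 = 2.

16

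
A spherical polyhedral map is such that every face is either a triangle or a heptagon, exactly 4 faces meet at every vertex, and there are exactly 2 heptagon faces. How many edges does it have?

Let x be the number of triangles; then F = 2 + x.
Edge–face incidences: 2E = 7·2 + 3·x = 14 + 3x.
Every vertex has degree 4, so 4V = 2E.
Euler: V − E + F = 2 ⇒ (2E)/4 − E + (2 + x) = 2.
Multiply by 8: 2·(2E) − 4·(2E) + 8·(2 + x) = 16, i.e. 16 + 8x − 2·(14 + 3x) = 16.
Collecting terms: 2x − 12 = 16, so 2x = 28, so x = 14.
Then 2E = 14 + 3·14 = 56, so E = 28, V = 2E/4 = 14, F = 2 + 14 = 16.

28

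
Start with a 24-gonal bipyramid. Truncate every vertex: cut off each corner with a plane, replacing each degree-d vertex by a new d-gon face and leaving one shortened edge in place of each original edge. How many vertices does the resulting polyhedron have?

144

The base solid has V = 26, E = 72, F = 48.
Truncation replaces each original edge-end by a new vertex, so V′ = 2E = 144.
Each original edge survives, and each old vertex of degree d contributes d new edges; summing degrees gives Σd = 2E, so E′ = E + 2E = 3E = 216.
Each original face survives and each original vertex becomes one new face: F′ = F + V = 74.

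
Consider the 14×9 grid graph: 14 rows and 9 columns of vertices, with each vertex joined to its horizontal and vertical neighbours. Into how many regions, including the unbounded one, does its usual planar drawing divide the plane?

105

The grid has V = 14·9 = 126 vertices and E = 14·8 + 9·13 = 229 edges.
F = 2 − V + E = 2 − 126 + 229 = 105.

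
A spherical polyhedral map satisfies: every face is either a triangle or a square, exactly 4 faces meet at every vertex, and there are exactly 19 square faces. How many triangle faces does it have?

Let x be the number of triangles; then F = 19 + x.
Edge–face incidences: 2E = 4·19 + 3·x = 76 + 3x.
Every vertex has degree 4, so 4V = 2E.
Euler: V − E + F = 2 ⇒ (2E)/4 − E + (19 + x) = 2.
Multiply by 8: 2·(2E) − 4·(2E) + 8·(19 + x) = 16, i.e. 152 + 8x − 2·(76 + 3x) = 16.
Collecting terms: 2x = 16, so x = 8.
Then 2E = 76 + 3·8 = 100, so E = 50, V = 2E/4 = 25, F = 19 + 8 = 27.

8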